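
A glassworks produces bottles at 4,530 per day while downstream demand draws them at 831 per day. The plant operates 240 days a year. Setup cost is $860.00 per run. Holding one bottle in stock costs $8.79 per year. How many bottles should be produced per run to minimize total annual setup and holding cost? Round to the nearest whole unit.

Q* ≈ 6,913 bottles

Annual demand D = 831 × 240 = 199,440.
Production build-up factor (1 − d/p) = 1 − 831/4,530 = 0.8166.
Q* = √(2DS / (H(1 − d/p))) = √(2 × 199,440 × 860 / (8.79 × 0.8166)).
= √(343,036,800 / 7.1775) ≈ 6913.259.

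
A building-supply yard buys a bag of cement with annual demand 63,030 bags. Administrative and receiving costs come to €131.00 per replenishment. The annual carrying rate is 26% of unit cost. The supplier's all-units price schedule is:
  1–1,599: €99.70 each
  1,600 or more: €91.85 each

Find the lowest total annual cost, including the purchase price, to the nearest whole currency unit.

TC* ≈ €5,813,571

Holding cost per unit per year at price C is H = 0.26·C.
Evaluate total cost at each tier's feasible EOQ or, if the EOQ is below the tier, at the tier's minimum quantity.
EOQ at €99.70 = 798.2 (feasible in tier 1): TC = 63,030×€99.70 + (63,030/798.2)×131 + (798.2/2)×0.26×€99.70 = €6,304,780.91.
EOQ at €91.85 = 831.6 < 1600, so use break Q=1600: TC = 63,030×€91.85 + (63,030/1600.0)×131 + (1600.0/2)×0.26×€91.85 = €5,813,570.88.
Lowest total cost among the candidates is at Q = 1600.0.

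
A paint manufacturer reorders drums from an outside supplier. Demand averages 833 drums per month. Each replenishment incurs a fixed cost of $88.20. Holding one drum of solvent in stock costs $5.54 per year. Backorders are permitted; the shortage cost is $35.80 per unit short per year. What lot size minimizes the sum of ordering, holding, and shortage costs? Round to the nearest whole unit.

Annual demand D = 833 × 12 = 9,996.
With planned backorders, Q* = √(2DS/H) · √((H+B)/B).
√(2DS/H) = √(2 × 9,996 × 88.2 / 5.54) = 564.167.
√((H+B)/B) = √((5.54+35.8)/35.8) = 1.0746.
Q* ≈ 606.249.

Q* ≈ 606 drums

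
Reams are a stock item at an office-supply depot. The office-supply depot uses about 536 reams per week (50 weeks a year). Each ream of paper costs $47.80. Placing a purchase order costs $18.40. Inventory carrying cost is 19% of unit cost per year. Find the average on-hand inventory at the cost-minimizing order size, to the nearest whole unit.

Annual demand D = 536 × 50 = 26,800.
Holding cost H = 0.19 × $47.80 = $9.0820 per unit per year.
EOQ = √(2DS/H) = √(2 × 26,800 × 18.4 / 9.082) ≈ 329.53.
Average inventory = Q*/2 ≈ 329.53 / 2 = 164.767.

Average inventory ≈ 165 reams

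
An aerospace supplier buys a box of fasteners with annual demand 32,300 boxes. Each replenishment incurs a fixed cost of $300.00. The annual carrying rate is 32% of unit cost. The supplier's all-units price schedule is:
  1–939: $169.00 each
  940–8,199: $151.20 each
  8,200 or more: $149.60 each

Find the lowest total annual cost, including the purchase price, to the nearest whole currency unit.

Holding cost per unit per year at price C is H = 0.32·C.
For each price level, check whether its EOQ is feasible; otherwise the best quantity at that price is the breakpoint.
EOQ at $169.00 = 598.6 (feasible in tier 1): TC = 32,300×$169.00 + (32,300/598.6)×300 + (598.6/2)×0.32×$169.00 = $5,491,073.92.
EOQ at $151.20 = 632.9 < 940, so use break Q=940: TC = 32,300×$151.20 + (32,300/940.0)×300 + (940.0/2)×0.32×$151.20 = $4,916,808.99.
EOQ at $149.60 = 636.3 < 8200, so use break Q=8200: TC = 32,300×$149.60 + (32,300/8200.0)×300 + (8200.0/2)×0.32×$149.60 = $5,029,536.91.
Lowest total cost among the candidates is at Q = 940.0.

TC* ≈ $4,916,809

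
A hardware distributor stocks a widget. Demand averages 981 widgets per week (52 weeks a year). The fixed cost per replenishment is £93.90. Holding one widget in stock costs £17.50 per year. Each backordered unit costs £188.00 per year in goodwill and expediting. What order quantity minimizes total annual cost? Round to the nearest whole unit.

Q* ≈ 774 widgets

Annual demand D = 981 × 52 = 51,012.
With planned backorders, Q* = √(2DS/H) · √((H+B)/B).
√(2DS/H) = √(2 × 51,012 × 93.9 / 17.5) = 739.886.
√((H+B)/B) = √((17.5+188)/188) = 1.0455.
Q* ≈ 773.556.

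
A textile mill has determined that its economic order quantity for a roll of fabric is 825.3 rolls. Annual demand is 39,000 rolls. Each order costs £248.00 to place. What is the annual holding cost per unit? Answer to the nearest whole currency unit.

Invert the EOQ relation Q*² = 2DS/H.
From Q* = √(2DS/H): H = 2DS / Q*² = 2 × 39,000 × 248 / 825.3² = 28.4003.

H ≈ £28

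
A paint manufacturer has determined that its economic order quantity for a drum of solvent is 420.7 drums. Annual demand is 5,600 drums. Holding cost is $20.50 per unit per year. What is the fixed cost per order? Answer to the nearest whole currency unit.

Squaring Q* = √(2DS/H) gives Q*² = 2DS/H.
From Q* = √(2DS/H): S = Q*²H / (2D) = 420.7² × 20.5 / (2 × 5,600) = 323.9521.

S ≈ $324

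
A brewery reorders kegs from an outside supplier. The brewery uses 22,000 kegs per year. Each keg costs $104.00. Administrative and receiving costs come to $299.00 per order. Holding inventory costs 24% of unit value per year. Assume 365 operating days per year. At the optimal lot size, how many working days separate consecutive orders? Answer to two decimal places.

T ≈ 12.05 days

Holding cost H = 0.24 × $104.00 = $24.9600 per unit per year.
EOQ = √(2DS/H) = √(2 × 22,000 × 299 / 24.96) ≈ 726.01.
Cycle time = Q*/D × 365 = 726.01 / 22,000 × 365 ≈ 12.045 days.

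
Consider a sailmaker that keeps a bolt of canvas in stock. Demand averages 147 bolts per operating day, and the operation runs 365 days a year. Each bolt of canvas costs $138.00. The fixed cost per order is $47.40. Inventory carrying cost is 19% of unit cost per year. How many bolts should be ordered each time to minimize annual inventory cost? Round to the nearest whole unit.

Q* ≈ 440 bolts

Annual demand D = 147 × 365 = 53,655.
Holding cost H = 0.19 × $138.00 = $26.2200 per unit per year.
EOQ = √(2DS / H) = √(2 × 53,655 × 47.4 / 26.22).
= √(5,086,494 / 26.22) = √193,992.9062 ≈ 440.446.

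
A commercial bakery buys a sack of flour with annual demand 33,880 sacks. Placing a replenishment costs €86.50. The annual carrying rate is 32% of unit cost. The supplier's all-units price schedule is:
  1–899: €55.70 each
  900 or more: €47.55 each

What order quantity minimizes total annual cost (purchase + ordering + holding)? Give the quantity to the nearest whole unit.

Holding cost per unit per year at price C is H = 0.32·C.
For each price level, check whether its EOQ is feasible; otherwise the best quantity at that price is the breakpoint.
EOQ at €55.70 = 573.4 (feasible in tier 1): TC = 33,880×€55.70 + (33,880/573.4)×86.5 + (573.4/2)×0.32×€55.70 = €1,897,337.09.
EOQ at €47.55 = 620.6 < 900, so use break Q=900: TC = 33,880×€47.55 + (33,880/900.0)×86.5 + (900.0/2)×0.32×€47.55 = €1,621,097.44.
Lowest total cost is €1,621,097.44 at Q = 900.0.

Q* ≈ 900 sacks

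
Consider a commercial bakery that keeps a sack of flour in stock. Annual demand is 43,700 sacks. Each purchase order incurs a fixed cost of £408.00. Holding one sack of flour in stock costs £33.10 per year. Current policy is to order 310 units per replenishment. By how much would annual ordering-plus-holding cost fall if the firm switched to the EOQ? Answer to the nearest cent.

EOQ = √(2DS/H) = √(2 × 43,700 × 408 / 33.1) ≈ 1037.94.
Cost at Q* = (D/Q*)S + (Q*/2)H = √(2DSH) ≈ £34,355.78.
Cost at Q = 310: (43,700/310)×408 + (310/2)×33.1 = £57,514.84 + £5,130.50 = £62,645.34.
Excess = £62,645.34 − £34,355.78 = £28,289.56.

Extra cost ≈ £28,289.56 per year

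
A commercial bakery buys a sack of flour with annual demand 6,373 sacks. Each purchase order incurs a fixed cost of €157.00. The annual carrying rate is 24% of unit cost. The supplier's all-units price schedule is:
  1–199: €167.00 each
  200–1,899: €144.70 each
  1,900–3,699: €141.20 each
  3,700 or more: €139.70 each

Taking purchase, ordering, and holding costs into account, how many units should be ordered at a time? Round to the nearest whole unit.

Holding cost per unit per year at price C is H = 0.24·C.
Evaluate total cost at each tier's feasible EOQ or, if the EOQ is below the tier, at the tier's minimum quantity.
Tier 1 (€167.00): EOQ = 223.4 exceeds tier's upper bound 199, so this tier is dominated.
EOQ at €144.70 = 240.0 (feasible in tier 2): TC = 6,373×€144.70 + (6,373/240.0)×157 + (240.0/2)×0.24×€144.70 = €930,509.46.
EOQ at €141.20 = 243.0 < 1900, so use break Q=1900: TC = 6,373×€141.20 + (6,373/1900.0)×157 + (1900.0/2)×0.24×€141.20 = €932,587.81.
EOQ at €139.70 = 244.3 < 3700, so use break Q=3700: TC = 6,373×€139.70 + (6,373/3700.0)×157 + (3700.0/2)×0.24×€139.70 = €952,605.32.
Lowest total cost is €930,509.46 at Q = 240.0.

Q* ≈ 240 sacks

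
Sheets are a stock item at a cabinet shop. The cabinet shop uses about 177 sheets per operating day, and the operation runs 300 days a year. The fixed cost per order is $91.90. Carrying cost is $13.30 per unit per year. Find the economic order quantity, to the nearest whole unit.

Annual demand D = 177 × 300 = 53,100.
EOQ = √(2DS / H) = √(2 × 53,100 × 91.9 / 13.3).
= √(9,759,780 / 13.3) = √733,818.0451 ≈ 856.632.

Q* ≈ 857 sheets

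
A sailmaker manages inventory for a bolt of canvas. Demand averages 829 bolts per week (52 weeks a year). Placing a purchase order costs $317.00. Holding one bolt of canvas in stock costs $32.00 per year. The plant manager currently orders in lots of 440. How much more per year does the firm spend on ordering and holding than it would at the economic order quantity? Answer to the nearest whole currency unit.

Annual demand D = 829 × 52 = 43,108.
EOQ = √(2DS/H) = √(2 × 43,108 × 317 / 32) ≈ 924.16.
Cost at Q* = (D/Q*)S + (Q*/2)H = √(2DSH) ≈ $29,573.22.
Cost at Q = 440: (43,108/440)×317 + (440/2)×32 = $31,057.35 + $7,040.00 = $38,097.35.
Excess = $38,097.35 − $29,573.22 = $8,524.14.

Extra cost ≈ $8,524 per year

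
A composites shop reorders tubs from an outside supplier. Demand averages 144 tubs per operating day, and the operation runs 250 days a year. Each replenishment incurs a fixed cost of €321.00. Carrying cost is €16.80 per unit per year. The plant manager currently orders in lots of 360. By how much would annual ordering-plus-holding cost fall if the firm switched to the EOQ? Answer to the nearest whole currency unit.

Annual demand D = 144 × 250 = 36,000.
EOQ = √(2DS/H) = √(2 × 36,000 × 321 / 16.8) ≈ 1172.91.
Cost at Q* = (D/Q*)S + (Q*/2)H = √(2DSH) ≈ €19,704.86.
Cost at Q = 360: (36,000/360)×321 + (360/2)×16.8 = €32,100.00 + €3,024.00 = €35,124.00.
Excess = €35,124.00 − €19,704.86 = €15,419.14.

Extra cost ≈ €15,419 per year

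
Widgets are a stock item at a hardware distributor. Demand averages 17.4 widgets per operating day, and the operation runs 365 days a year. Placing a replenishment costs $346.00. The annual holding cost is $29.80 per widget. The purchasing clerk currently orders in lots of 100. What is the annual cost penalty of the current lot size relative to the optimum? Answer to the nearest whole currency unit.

Annual demand D = 17.4 × 365 = 6,351.
EOQ = √(2DS/H) = √(2 × 6,351 × 346 / 29.8) ≈ 384.03.
Cost at Q* = (D/Q*)S + (Q*/2)H = √(2DSH) ≈ $11,444.12.
Cost at Q = 100: (6,351/100)×346 + (100/2)×29.8 = $21,974.46 + $1,490.00 = $23,464.46.
Excess = $23,464.46 − $11,444.12 = $12,020.34.

Extra cost ≈ $12,020 per year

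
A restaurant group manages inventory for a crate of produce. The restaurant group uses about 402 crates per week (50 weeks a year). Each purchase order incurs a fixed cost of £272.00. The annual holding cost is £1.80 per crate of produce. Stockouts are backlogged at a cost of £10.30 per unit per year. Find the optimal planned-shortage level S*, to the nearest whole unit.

S* ≈ 397 crates

Annual demand D = 402 × 50 = 20,100.
With planned backorders, Q* = √(2DS/H) · √((H+B)/B).
√(2DS/H) = √(2 × 20,100 × 272 / 1.8) = 2464.684.
√((H+B)/B) = √((1.8+10.3)/10.3) = 1.0839.
Q* ≈ 2671.378.
S* = Q* · H/(H+B) = 2671.378 × 1.8/12.1 ≈ 397.395.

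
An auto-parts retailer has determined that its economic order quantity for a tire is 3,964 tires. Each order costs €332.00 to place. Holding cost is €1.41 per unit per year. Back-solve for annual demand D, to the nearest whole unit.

D ≈ 33,367 tires per year

The basic EOQ model gives Q* = √(2DS/H); rearrange for the unknown.
From Q* = √(2DS/H): D = Q*²H / (2S) = 3,964² × 1.41 / (2 × 332) = 33367.089.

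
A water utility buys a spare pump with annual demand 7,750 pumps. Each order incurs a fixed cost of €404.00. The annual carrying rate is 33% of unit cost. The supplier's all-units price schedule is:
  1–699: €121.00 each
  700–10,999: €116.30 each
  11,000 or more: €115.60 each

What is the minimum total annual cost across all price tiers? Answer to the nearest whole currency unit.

TC* ≈ €919,231

Holding cost per unit per year at price C is H = 0.33·C.
Evaluate total cost at each tier's feasible EOQ or, if the EOQ is below the tier, at the tier's minimum quantity.
EOQ at €121.00 = 396.0 (feasible in tier 1): TC = 7,750×€121.00 + (7,750/396.0)×404 + (396.0/2)×0.33×€121.00 = €953,562.71.
EOQ at €116.30 = 403.9 < 700, so use break Q=700: TC = 7,750×€116.30 + (7,750/700.0)×404 + (700.0/2)×0.33×€116.30 = €919,230.51.
EOQ at €115.60 = 405.2 < 11000, so use break Q=11000: TC = 7,750×€115.60 + (7,750/11000.0)×404 + (11000.0/2)×0.33×€115.60 = €1,105,998.64.
Lowest total cost among the candidates is at Q = 700.0.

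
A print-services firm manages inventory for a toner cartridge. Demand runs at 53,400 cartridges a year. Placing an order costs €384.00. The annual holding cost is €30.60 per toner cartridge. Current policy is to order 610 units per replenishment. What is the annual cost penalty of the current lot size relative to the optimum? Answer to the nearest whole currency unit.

Extra cost ≈ €7,524 per year

EOQ = √(2DS/H) = √(2 × 53,400 × 384 / 30.6) ≈ 1157.69.
Cost at Q* = (D/Q*)S + (Q*/2)H = √(2DSH) ≈ €35,425.17.
Cost at Q = 610: (53,400/610)×384 + (610/2)×30.6 = €33,615.74 + €9,333.00 = €42,948.74.
Excess = €42,948.74 − €35,425.17 = €7,523.57.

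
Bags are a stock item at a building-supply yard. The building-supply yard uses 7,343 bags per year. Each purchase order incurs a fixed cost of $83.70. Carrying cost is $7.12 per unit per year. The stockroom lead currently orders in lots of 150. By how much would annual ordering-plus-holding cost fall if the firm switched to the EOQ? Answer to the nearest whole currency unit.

Extra cost ≈ $1,673 per year

EOQ = √(2DS/H) = √(2 × 7,343 × 83.7 / 7.12) ≈ 415.50.
Cost at Q* = (D/Q*)S + (Q*/2)H = √(2DSH) ≈ $2,958.38.
Cost at Q = 150: (7,343/150)×83.7 + (150/2)×7.12 = $4,097.39 + $534.00 = $4,631.39.
Excess = $4,631.39 − $2,958.38 = $1,673.01.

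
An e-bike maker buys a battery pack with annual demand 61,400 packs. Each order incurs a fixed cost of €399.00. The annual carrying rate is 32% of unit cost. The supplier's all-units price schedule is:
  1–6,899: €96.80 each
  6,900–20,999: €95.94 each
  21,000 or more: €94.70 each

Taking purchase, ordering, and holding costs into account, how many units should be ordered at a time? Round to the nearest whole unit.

Q* ≈ 1,258 packs

Holding cost per unit per year at price C is H = 0.32·C.
Candidates are each tier's EOQ (if it falls in that tier) and each price-break quantity.
EOQ at €96.80 = 1257.7 (feasible in tier 1): TC = 61,400×€96.80 + (61,400/1257.7)×399 + (1257.7/2)×0.32×€96.80 = €5,982,478.15.
EOQ at €95.94 = 1263.3 < 6900, so use break Q=6900: TC = 61,400×€95.94 + (61,400/6900.0)×399 + (6900.0/2)×0.32×€95.94 = €6,000,184.28.
EOQ at €94.70 = 1271.6 < 21000, so use break Q=21000: TC = 61,400×€94.70 + (61,400/21000.0)×399 + (21000.0/2)×0.32×€94.70 = €6,133,938.60.
Lowest total cost is €5,982,478.15 at Q = 1257.7.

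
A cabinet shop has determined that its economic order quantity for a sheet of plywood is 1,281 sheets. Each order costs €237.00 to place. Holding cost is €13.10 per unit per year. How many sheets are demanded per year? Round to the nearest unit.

The basic EOQ model gives Q* = √(2DS/H); rearrange for the unknown.
From Q* = √(2DS/H): D = Q*²H / (2S) = 1,281² × 13.1 / (2 × 237) = 45351.454.

D ≈ 45,351 sheets per year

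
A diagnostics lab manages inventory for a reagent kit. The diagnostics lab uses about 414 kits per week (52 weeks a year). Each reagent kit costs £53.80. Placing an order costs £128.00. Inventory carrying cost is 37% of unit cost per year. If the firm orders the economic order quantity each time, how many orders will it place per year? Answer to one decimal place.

Annual demand D = 414 × 52 = 21,528.
Holding cost H = 0.37 × £53.80 = £19.9060 per unit per year.
The optimal lot size = √(2DS/H) = √(2 × 21,528 × 128 / 19.906) ≈ 526.17.
Orders per year = D / Q* = 21,528 / 526.17 ≈ 40.914.

N ≈ 40.9 orders per year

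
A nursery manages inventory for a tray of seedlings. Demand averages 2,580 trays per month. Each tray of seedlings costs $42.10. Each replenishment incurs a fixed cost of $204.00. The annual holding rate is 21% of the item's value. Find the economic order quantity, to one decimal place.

Q* ≈ 1,195.3 trays

Annual demand D = 2,580 × 12 = 30,960.
Holding cost H = 0.21 × $42.10 = $8.8410 per unit per year.
EOQ = √(2DS / H) = √(2 × 30,960 × 204 / 8.841).
= √(12,631,680 / 8.841) = √1,428,761.4523 ≈ 1195.308.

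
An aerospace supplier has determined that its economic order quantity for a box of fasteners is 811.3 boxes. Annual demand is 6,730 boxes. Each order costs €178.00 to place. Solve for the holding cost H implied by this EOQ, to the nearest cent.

Invert the EOQ relation Q*² = 2DS/H.
From Q* = √(2DS/H): H = 2DS / Q*² = 2 × 6,730 × 178 / 811.3² = 3.6400.

H ≈ €3.64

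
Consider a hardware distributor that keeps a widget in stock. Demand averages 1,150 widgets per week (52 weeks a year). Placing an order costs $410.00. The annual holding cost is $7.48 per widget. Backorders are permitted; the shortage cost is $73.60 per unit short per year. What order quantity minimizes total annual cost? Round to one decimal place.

Q* ≈ 2,687.4 widgets

Annual demand D = 1,150 × 52 = 59,800.
With planned backorders, Q* = √(2DS/H) · √((H+B)/B).
√(2DS/H) = √(2 × 59,800 × 410 / 7.48) = 2560.394.
√((H+B)/B) = √((7.48+73.6)/73.6) = 1.0496.
Q* ≈ 2687.353.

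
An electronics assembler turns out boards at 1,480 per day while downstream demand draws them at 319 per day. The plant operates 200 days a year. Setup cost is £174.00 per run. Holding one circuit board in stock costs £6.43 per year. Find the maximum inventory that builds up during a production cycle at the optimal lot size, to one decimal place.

Annual demand D = 319 × 200 = 63,800.
Production build-up factor (1 − d/p) = 1 − 319/1,480 = 0.7845.
Q* = √(2DS / (H(1 − d/p))) = √(2 × 63,800 × 174 / (6.43 × 0.7845)).
= √(22,202,400 / 5.0441) ≈ 2098.018.
Maximum inventory = Q*(1 − d/p) = 2098.018 × 0.7845 ≈ 1645.810.

I_max ≈ 1,645.8 boards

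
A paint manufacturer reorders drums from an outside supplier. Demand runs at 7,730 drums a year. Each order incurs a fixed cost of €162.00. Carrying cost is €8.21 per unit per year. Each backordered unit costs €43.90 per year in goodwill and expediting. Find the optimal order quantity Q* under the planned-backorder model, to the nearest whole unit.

With planned backorders, Q* = √(2DS/H) · √((H+B)/B).
√(2DS/H) = √(2 × 7,730 × 162 / 8.21) = 552.320.
√((H+B)/B) = √((8.21+43.9)/43.9) = 1.0895.
Q* ≈ 601.754.

Q* ≈ 602 drums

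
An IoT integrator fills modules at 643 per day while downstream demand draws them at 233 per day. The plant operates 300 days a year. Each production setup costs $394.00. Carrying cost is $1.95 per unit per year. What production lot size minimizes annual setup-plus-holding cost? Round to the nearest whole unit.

Annual demand D = 233 × 300 = 69,900.
Production build-up factor (1 − d/p) = 1 − 233/643 = 0.6376.
Q* = √(2DS / (H(1 − d/p))) = √(2 × 69,900 × 394 / (1.95 × 0.6376)).
= √(55,081,200 / 1.2434) ≈ 6655.765.

Q* ≈ 6,656 modules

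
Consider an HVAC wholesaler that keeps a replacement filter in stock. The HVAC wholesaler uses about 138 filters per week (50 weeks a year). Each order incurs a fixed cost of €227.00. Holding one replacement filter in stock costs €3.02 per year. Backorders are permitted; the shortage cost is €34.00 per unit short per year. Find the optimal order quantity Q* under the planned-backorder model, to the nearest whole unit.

Annual demand D = 138 × 50 = 6,900.
With planned backorders, Q* = √(2DS/H) · √((H+B)/B).
√(2DS/H) = √(2 × 6,900 × 227 / 3.02) = 1018.472.
√((H+B)/B) = √((3.02+34)/34) = 1.0435.
Q* ≈ 1062.742.

Q* ≈ 1,063 filters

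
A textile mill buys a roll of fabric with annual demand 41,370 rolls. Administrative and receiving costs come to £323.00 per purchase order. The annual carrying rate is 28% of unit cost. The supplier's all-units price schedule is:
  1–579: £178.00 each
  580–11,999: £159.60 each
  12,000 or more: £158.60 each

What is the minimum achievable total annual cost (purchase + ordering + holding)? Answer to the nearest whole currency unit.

Holding cost per unit per year at price C is H = 0.28·C.
Candidates are each tier's EOQ (if it falls in that tier) and each price-break quantity.
Tier 1 (£178.00): EOQ = 732.3 exceeds tier's upper bound 579, so this tier is dominated.
EOQ at £159.60 = 773.3 (feasible in tier 2): TC = 41,370×£159.60 + (41,370/773.3)×323 + (773.3/2)×0.28×£159.60 = £6,637,210.47.
EOQ at £158.60 = 775.8 < 12000, so use break Q=12000: TC = 41,370×£158.60 + (41,370/12000.0)×323 + (12000.0/2)×0.28×£158.60 = £6,828,843.54.
Lowest total cost among the candidates is at Q = 773.3.

TC* ≈ £6,637,210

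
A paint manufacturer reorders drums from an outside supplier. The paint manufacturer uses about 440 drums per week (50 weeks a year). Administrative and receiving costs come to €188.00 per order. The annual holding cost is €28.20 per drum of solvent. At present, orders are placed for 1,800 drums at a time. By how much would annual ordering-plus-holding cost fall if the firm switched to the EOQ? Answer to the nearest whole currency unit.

Annual demand D = 440 × 50 = 22,000.
EOQ = √(2DS/H) = √(2 × 22,000 × 188 / 28.2) ≈ 541.60.
Cost at Q* = (D/Q*)S + (Q*/2)H = √(2DSH) ≈ €15,273.19.
Cost at Q = 1,800: (22,000/1,800)×188 + (1,800/2)×28.2 = €2,297.78 + €25,380.00 = €27,677.78.
Excess = €27,677.78 − €15,273.19 = €12,404.59.

Extra cost ≈ €12,405 per year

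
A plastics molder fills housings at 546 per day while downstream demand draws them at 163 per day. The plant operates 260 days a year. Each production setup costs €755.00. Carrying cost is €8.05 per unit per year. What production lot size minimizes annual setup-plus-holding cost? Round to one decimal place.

Annual demand D = 163 × 260 = 42,380.
Production build-up factor (1 − d/p) = 1 − 163/546 = 0.7015.
Q* = √(2DS / (H(1 − d/p))) = √(2 × 42,380 × 755 / (8.05 × 0.7015)).
= √(63,993,800 / 5.6468) ≈ 3366.417.

Q* ≈ 3,366.4 housings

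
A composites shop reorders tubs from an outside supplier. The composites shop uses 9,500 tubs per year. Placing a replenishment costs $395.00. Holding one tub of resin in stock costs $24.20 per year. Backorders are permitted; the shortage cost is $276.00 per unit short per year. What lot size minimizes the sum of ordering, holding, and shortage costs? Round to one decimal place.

Q* ≈ 580.8 tubs

With planned backorders, Q* = √(2DS/H) · √((H+B)/B).
√(2DS/H) = √(2 × 9,500 × 395 / 24.2) = 556.888.
√((H+B)/B) = √((24.2+276)/276) = 1.0429.
Q* ≈ 580.789.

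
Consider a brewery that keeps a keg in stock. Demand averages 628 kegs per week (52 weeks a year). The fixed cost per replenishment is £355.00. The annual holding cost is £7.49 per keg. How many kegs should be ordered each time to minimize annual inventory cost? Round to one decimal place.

Q* ≈ 1,759.4 kegs

Annual demand D = 628 × 52 = 32,656.
EOQ = √(2DS / H) = √(2 × 32,656 × 355 / 7.49).
= √(23,185,760 / 7.49) = √3,095,562.0828 ≈ 1759.421.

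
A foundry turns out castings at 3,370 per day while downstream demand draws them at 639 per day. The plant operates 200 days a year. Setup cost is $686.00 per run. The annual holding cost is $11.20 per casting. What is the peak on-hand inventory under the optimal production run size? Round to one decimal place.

Annual demand D = 639 × 200 = 127,800.
Production build-up factor (1 − d/p) = 1 − 639/3,370 = 0.8104.
Q* = √(2DS / (H(1 − d/p))) = √(2 × 127,800 × 686 / (11.2 × 0.8104)).
= √(175,341,600 / 9.0763) ≈ 4395.290.
Maximum inventory = Q*(1 − d/p) = 4395.290 × 0.8104 ≈ 3561.881.

I_max ≈ 3,561.9 castings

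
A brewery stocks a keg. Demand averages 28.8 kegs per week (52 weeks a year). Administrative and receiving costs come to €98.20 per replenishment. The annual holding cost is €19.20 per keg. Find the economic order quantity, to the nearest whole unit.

Annual demand D = 28.8 × 52 = 1,497.6.
EOQ = √(2DS / H) = √(2 × 1,497.6 × 98.2 / 19.2).
= √(294,128.64 / 19.2) = √15,319.2 ≈ 123.771.

Q* ≈ 124 kegs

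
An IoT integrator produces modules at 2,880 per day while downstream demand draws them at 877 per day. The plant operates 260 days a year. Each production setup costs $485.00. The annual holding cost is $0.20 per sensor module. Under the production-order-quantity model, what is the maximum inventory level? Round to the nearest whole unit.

I_max ≈ 27,733 modules

Annual demand D = 877 × 260 = 228,020.
Production build-up factor (1 − d/p) = 1 − 877/2,880 = 0.6955.
Q* = √(2DS / (H(1 − d/p))) = √(2 × 228,020 × 485 / (0.2 × 0.6955)).
= √(221,179,400 / 0.1391) ≈ 39876.140.
Maximum inventory = Q*(1 − d/p) = 39876.140 × 0.6955 ≈ 27733.301.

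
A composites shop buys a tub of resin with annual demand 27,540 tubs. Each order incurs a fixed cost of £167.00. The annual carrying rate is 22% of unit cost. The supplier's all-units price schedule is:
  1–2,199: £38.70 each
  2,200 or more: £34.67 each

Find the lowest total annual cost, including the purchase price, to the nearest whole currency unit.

Holding cost per unit per year at price C is H = 0.22·C.
For each price level, check whether its EOQ is feasible; otherwise the best quantity at that price is the breakpoint.
EOQ at £38.70 = 1039.4 (feasible in tier 1): TC = 27,540×£38.70 + (27,540/1039.4)×167 + (1039.4/2)×0.22×£38.70 = £1,074,647.57.
EOQ at £34.67 = 1098.2 < 2200, so use break Q=2200: TC = 27,540×£34.67 + (27,540/2200.0)×167 + (2200.0/2)×0.22×£34.67 = £965,292.48.
Lowest total cost among the candidates is at Q = 2200.0.

TC* ≈ £965,292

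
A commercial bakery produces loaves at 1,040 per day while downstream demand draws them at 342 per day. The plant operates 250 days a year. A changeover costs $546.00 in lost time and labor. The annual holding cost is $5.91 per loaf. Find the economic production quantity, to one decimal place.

Q* ≈ 4,851.7 loaves

Annual demand D = 342 × 250 = 85,500.
Production build-up factor (1 − d/p) = 1 − 342/1,040 = 0.6712.
Q* = √(2DS / (H(1 − d/p))) = √(2 × 85,500 × 546 / (5.91 × 0.6712)).
= √(93,366,000 / 3.9665) ≈ 4851.651.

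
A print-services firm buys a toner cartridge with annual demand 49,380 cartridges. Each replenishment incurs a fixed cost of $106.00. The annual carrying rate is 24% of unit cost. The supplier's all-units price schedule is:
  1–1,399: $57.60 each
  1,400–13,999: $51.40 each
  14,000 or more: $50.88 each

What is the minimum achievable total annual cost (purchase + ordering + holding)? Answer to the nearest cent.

Holding cost per unit per year at price C is H = 0.24·C.
Candidates are each tier's EOQ (if it falls in that tier) and each price-break quantity.
EOQ at $57.60 = 870.2 (feasible in tier 1): TC = 49,380×$57.60 + (49,380/870.2)×106 + (870.2/2)×0.24×$57.60 = $2,856,317.85.
EOQ at $51.40 = 921.2 < 1400, so use break Q=1400: TC = 49,380×$51.40 + (49,380/1400.0)×106 + (1400.0/2)×0.24×$51.40 = $2,550,505.97.
EOQ at $50.88 = 925.9 < 14000, so use break Q=14000: TC = 49,380×$50.88 + (49,380/14000.0)×106 + (14000.0/2)×0.24×$50.88 = $2,598,306.68.
Lowest total cost among the candidates is at Q = 1400.0.

TC* ≈ $2,550,505.97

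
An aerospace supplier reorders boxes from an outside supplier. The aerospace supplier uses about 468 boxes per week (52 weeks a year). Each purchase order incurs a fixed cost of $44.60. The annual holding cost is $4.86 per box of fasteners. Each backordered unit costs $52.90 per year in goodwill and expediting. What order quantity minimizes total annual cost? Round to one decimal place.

Annual demand D = 468 × 52 = 24,336.
With planned backorders, Q* = √(2DS/H) · √((H+B)/B).
√(2DS/H) = √(2 × 24,336 × 44.6 / 4.86) = 668.327.
√((H+B)/B) = √((4.86+52.9)/52.9) = 1.0449.
Q* ≈ 698.352.

Q* ≈ 698.4 boxes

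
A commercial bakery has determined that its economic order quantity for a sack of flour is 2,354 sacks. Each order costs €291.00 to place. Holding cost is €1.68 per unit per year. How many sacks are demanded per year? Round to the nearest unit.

D ≈ 15,996 sacks per year

Invert the EOQ relation Q*² = 2DS/H.
From Q* = √(2DS/H): D = Q*²H / (2S) = 2,354² × 1.68 / (2 × 291) = 15995.551.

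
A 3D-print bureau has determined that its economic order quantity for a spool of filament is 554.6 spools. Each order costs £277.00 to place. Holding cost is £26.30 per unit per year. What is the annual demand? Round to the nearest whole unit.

D ≈ 14,602 spools per year

Squaring Q* = √(2DS/H) gives Q*² = 2DS/H.
From Q* = √(2DS/H): D = Q*²H / (2S) = 554.6² × 26.3 / (2 × 277) = 14601.777.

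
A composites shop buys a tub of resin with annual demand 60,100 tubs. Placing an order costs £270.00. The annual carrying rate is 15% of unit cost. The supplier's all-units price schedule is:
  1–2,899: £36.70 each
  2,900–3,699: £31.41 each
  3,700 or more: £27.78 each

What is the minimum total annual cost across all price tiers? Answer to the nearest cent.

Holding cost per unit per year at price C is H = 0.15·C.
Candidates are each tier's EOQ (if it falls in that tier) and each price-break quantity.
EOQ at £36.70 = 2428.0 (feasible in tier 1): TC = 60,100×£36.70 + (60,100/2428.0)×270 + (2428.0/2)×0.15×£36.70 = £2,219,036.35.
EOQ at £31.41 = 2624.5 < 2900, so use break Q=2900: TC = 60,100×£31.41 + (60,100/2900.0)×270 + (2900.0/2)×0.15×£31.41 = £1,900,168.19.
EOQ at £27.78 = 2790.8 < 3700, so use break Q=3700: TC = 60,100×£27.78 + (60,100/3700.0)×270 + (3700.0/2)×0.15×£27.78 = £1,681,672.63.
Lowest total cost among the candidates is at Q = 3700.0.

TC* ≈ £1,681,672.63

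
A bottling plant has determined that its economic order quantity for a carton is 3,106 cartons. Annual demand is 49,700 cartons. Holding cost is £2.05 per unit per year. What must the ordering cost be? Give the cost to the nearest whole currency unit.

S ≈ £199

Squaring Q* = √(2DS/H) gives Q*² = 2DS/H.
From Q* = √(2DS/H): S = Q*²H / (2D) = 3,106² × 2.05 / (2 × 49,700) = 198.9621.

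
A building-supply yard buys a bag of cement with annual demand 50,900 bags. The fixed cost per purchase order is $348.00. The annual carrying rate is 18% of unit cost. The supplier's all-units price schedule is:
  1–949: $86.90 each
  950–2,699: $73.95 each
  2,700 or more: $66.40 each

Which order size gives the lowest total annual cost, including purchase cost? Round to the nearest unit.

Holding cost per unit per year at price C is H = 0.18·C.
Candidates are each tier's EOQ (if it falls in that tier) and each price-break quantity.
Tier 1 ($86.90): EOQ = 1504.9 exceeds tier's upper bound 949, so this tier is dominated.
EOQ at $73.95 = 1631.4 (feasible in tier 2): TC = 50,900×$73.95 + (50,900/1631.4)×348 + (1631.4/2)×0.18×$73.95 = $3,785,770.45.
EOQ at $66.40 = 1721.6 < 2700, so use break Q=2700: TC = 50,900×$66.40 + (50,900/2700.0)×348 + (2700.0/2)×0.18×$66.40 = $3,402,455.64.
Lowest total cost is $3,402,455.64 at Q = 2700.0.

Q* ≈ 2,700 bags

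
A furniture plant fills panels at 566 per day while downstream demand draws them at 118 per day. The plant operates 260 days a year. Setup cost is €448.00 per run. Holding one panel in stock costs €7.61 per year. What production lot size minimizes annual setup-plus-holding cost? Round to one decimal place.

Annual demand D = 118 × 260 = 30,680.
Production build-up factor (1 − d/p) = 1 − 118/566 = 0.7915.
Q* = √(2DS / (H(1 − d/p))) = √(2 × 30,680 × 448 / (7.61 × 0.7915)).
= √(27,489,280 / 6.0235) ≈ 2136.282.

Q* ≈ 2,136.3 panels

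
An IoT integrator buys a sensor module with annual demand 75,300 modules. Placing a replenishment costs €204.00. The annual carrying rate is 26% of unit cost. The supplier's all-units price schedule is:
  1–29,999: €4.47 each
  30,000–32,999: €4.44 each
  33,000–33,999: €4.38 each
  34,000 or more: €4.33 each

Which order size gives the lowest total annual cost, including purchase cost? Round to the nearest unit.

Holding cost per unit per year at price C is H = 0.26·C.
Candidates are each tier's EOQ (if it falls in that tier) and each price-break quantity.
EOQ at €4.47 = 5141.5 (feasible in tier 1): TC = 75,300×€4.47 + (75,300/5141.5)×204 + (5141.5/2)×0.26×€4.47 = €342,566.41.
EOQ at €4.44 = 5158.8 < 30000, so use break Q=30000: TC = 75,300×€4.44 + (75,300/30000.0)×204 + (30000.0/2)×0.26×€4.44 = €352,160.04.
EOQ at €4.38 = 5194.0 < 33000, so use break Q=33000: TC = 75,300×€4.38 + (75,300/33000.0)×204 + (33000.0/2)×0.26×€4.38 = €349,069.69.
EOQ at €4.33 = 5223.9 < 34000, so use break Q=34000: TC = 75,300×€4.33 + (75,300/34000.0)×204 + (34000.0/2)×0.26×€4.33 = €345,639.40.
Lowest total cost is €342,566.41 at Q = 5141.5.

Q* ≈ 5,141 modules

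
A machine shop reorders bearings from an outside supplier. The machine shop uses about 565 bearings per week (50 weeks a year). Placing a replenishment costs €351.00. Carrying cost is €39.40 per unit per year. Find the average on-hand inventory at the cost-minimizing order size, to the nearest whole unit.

Annual demand D = 565 × 50 = 28,250.
EOQ = √(2DS/H) = √(2 × 28,250 × 351 / 39.4) ≈ 709.46.
Average inventory = Q*/2 ≈ 709.46 / 2 = 354.731.

Average inventory ≈ 355 bearings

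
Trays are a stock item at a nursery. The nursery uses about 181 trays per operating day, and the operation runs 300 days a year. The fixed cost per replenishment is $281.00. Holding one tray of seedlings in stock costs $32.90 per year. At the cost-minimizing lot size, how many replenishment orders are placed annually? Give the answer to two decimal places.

N ≈ 56.38 orders per year

Annual demand D = 181 × 300 = 54,300.
Q* = √(2DS/H) = √(2 × 54,300 × 281 / 32.9) ≈ 963.10.
Orders per year = D / Q* = 54,300 / 963.10 ≈ 56.381.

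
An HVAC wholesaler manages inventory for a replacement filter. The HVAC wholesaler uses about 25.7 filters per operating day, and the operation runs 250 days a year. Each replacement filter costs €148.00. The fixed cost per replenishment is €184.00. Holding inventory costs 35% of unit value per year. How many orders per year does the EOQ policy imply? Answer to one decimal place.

N ≈ 30.1 orders per year

Annual demand D = 25.7 × 250 = 6,425.
Holding cost H = 0.35 × €148.00 = €51.8000 per unit per year.
Q* = √(2DS/H) = √(2 × 6,425 × 184 / 51.8) ≈ 213.65.
Orders per year = D / Q* = 6,425 / 213.65 ≈ 30.073.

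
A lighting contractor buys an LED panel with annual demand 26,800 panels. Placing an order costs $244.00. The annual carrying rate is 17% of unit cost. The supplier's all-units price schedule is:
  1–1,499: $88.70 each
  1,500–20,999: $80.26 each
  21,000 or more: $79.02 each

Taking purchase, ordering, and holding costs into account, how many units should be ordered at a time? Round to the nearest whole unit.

Holding cost per unit per year at price C is H = 0.17·C.
Candidates are each tier's EOQ (if it falls in that tier) and each price-break quantity.
EOQ at $88.70 = 931.3 (feasible in tier 1): TC = 26,800×$88.70 + (26,800/931.3)×244 + (931.3/2)×0.17×$88.70 = $2,391,203.12.
EOQ at $80.26 = 979.0 < 1500, so use break Q=1500: TC = 26,800×$80.26 + (26,800/1500.0)×244 + (1500.0/2)×0.17×$80.26 = $2,165,560.62.
EOQ at $79.02 = 986.7 < 21000, so use break Q=21000: TC = 26,800×$79.02 + (26,800/21000.0)×244 + (21000.0/2)×0.17×$79.02 = $2,259,098.09.
Lowest total cost is $2,165,560.62 at Q = 1500.0.

Q* ≈ 1,500 panels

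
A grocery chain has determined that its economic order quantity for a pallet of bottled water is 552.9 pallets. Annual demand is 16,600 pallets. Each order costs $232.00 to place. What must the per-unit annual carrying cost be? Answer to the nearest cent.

H ≈ $25.20

Invert the EOQ relation Q*² = 2DS/H.
From Q* = √(2DS/H): H = 2DS / Q*² = 2 × 16,600 × 232 / 552.9² = 25.1961.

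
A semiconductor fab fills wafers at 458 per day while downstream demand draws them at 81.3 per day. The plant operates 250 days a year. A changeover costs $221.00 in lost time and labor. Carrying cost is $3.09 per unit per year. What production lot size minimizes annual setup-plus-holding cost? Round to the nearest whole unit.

Q* ≈ 1,880 wafers

Annual demand D = 81.3 × 250 = 20,325.
Production build-up factor (1 − d/p) = 1 − 81.3/458 = 0.8225.
Q* = √(2DS / (H(1 − d/p))) = √(2 × 20,325 × 221 / (3.09 × 0.8225)).
= √(8,983,650 / 2.5415) ≈ 1880.105.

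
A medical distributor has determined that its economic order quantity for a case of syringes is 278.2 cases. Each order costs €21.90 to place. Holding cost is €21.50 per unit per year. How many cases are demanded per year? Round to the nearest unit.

D ≈ 37,991 cases per year

Squaring Q* = √(2DS/H) gives Q*² = 2DS/H.
From Q* = √(2DS/H): D = Q*²H / (2S) = 278.2² × 21.5 / (2 × 21.9) = 37990.814.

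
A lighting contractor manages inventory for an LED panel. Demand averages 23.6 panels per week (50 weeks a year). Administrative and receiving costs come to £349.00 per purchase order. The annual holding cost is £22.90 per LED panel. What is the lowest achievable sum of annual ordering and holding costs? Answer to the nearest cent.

Annual demand D = 23.6 × 50 = 1,180.
EOQ = √(2DS/H) = √(2 × 1,180 × 349 / 22.9) ≈ 189.65.
At the optimum the two cost components are equal, so total cost = 2·(Q*/2)H = Q*·H.
Minimum total = √(2DSH) = √(2 × 1,180 × 349 × 22.9) ≈ 4342.966.

TC* ≈ £4,342.97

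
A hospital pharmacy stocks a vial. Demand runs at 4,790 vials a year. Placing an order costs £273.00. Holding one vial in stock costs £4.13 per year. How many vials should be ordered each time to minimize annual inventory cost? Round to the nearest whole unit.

Q* ≈ 796 vials

EOQ = √(2DS / H) = √(2 × 4,790 × 273 / 4.13).
= √(2,615,340 / 4.13) = √633,254.2373 ≈ 795.773.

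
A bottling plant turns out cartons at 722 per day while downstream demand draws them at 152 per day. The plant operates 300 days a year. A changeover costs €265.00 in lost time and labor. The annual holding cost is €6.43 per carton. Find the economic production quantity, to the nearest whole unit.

Q* ≈ 2,182 cartons

Annual demand D = 152 × 300 = 45,600.
Production build-up factor (1 − d/p) = 1 − 152/722 = 0.7895.
Q* = √(2DS / (H(1 − d/p))) = √(2 × 45,600 × 265 / (6.43 × 0.7895)).
= √(24,168,000 / 5.0763) ≈ 2181.956.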